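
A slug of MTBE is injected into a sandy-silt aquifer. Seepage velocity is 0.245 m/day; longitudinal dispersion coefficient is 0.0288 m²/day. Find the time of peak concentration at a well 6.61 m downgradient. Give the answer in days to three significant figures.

26.5 days

For the 1D instantaneous-source solution, setting ∂C/∂t = 0 at fixed x gives v²t² + 2Dt − x² = 0, so t = (√(D² + v²x²) − D)/v².
√(D² + v²x²) = √(0.0288² + 0.245² × 6.61²) = 1.620; v² = 0.060025.
t = (1.620 − 0.0288)/0.060025 = 26.5 days (vs. the pure-advection estimate x/v = 27.0 d).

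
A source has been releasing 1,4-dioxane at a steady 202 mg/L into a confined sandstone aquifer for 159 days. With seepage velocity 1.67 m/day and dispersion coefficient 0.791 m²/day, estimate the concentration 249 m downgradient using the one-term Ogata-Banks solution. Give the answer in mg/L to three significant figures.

172 mg/L

For a continuous step input, C/C₀ ≈ ½·erfc((x−vt)/(2√(Dt))).
vt = 1.67 × 159 = 265.53 m and 2√(Dt) = 2√(0.791 × 159) = 22.43 m.
Argument (x−vt)/(2√(Dt)) = (249 − 265.53)/22.43 = -0.7370; ½·erfc(-0.7370) = 0.8514.
C = 202 × 0.8514 = 172 mg/L.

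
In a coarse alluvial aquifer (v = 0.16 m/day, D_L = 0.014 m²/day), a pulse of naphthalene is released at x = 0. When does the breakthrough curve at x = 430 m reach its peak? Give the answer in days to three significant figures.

For the 1D instantaneous-source solution, setting ∂C/∂t = 0 at fixed x gives v²t² + 2Dt − x² = 0, so t = (√(D² + v²x²) − D)/v².
√(D² + v²x²) = √(0.014² + 0.16² × 430²) = 68.80; v² = 0.0256.
t = (68.80 − 0.014)/0.0256 = 2690 days (vs. the pure-advection estimate x/v = 2690 d).

2690 days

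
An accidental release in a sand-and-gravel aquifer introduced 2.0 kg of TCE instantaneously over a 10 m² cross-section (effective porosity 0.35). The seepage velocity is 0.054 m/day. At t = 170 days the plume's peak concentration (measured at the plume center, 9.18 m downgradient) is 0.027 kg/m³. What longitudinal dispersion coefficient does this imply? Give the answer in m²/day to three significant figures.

0.210 m²/day

At the plume center C_max = M/(n_e·A·√(4πDt)), so D = M²/(4πt·(n_e·A·C_max)²).
n_e·A·C_max = 0.35 × 10 × 0.027 = 0.09450 kg/m.
D = 2.0²/(4π × 170 × 0.09450²) = 0.210 m²/day.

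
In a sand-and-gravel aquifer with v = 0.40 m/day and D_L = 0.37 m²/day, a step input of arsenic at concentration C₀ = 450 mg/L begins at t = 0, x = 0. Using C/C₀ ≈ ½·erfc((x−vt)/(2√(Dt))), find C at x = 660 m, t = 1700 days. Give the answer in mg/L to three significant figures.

321 mg/L

For a continuous step input, C/C₀ ≈ ½·erfc((x−vt)/(2√(Dt))).
vt = 0.40 × 1700 = 680 m and 2√(Dt) = 2√(0.37 × 1700) = 50.16 m.
Argument (x−vt)/(2√(Dt)) = (660 − 680)/50.16 = -0.3987; ½·erfc(-0.3987) = 0.7136.
C = 450 × 0.7136 = 321 mg/L.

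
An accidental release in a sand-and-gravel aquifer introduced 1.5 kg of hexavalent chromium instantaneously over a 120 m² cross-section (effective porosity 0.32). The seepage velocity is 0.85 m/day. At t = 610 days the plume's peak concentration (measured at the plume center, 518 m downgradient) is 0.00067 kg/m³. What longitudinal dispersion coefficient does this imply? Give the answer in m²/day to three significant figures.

0.443 m²/day

At the plume center C_max = M/(n_e·A·√(4πDt)), so D = M²/(4πt·(n_e·A·C_max)²).
n_e·A·C_max = 0.32 × 120 × 0.00067 = 0.02573 kg/m.
D = 1.5²/(4π × 610 × 0.02573²) = 0.443 m²/day.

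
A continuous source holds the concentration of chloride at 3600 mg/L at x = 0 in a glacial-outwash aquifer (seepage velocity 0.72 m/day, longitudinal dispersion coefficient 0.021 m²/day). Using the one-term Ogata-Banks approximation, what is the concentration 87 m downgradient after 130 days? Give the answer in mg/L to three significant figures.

3590 mg/L

For a continuous step input, C/C₀ ≈ ½·erfc((x−vt)/(2√(Dt))).
vt = 0.72 × 130 = 93.6 m and 2√(Dt) = 2√(0.021 × 130) = 3.305 m.
Argument (x−vt)/(2√(Dt)) = (87 − 93.6)/3.305 = -1.997; ½·erfc(-1.997) = 0.9976.
C = 3600 × 0.9976 = 3590 mg/L.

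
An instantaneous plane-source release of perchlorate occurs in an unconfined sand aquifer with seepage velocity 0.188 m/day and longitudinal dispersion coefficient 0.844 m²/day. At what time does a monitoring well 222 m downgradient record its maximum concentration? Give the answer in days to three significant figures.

For the 1D instantaneous-source solution, setting ∂C/∂t = 0 at fixed x gives v²t² + 2Dt − x² = 0, so t = (√(D² + v²x²) − D)/v².
√(D² + v²x²) = √(0.844² + 0.188² × 222²) = 41.74; v² = 0.035344.
t = (41.74 − 0.844)/0.035344 = 1160 days (vs. the pure-advection estimate x/v = 1180 d).

1160 days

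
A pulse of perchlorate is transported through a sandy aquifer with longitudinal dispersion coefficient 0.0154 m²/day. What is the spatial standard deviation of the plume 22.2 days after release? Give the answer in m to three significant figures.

Dispersive spreading gives a Gaussian with σ² = 2Dt; advection only shifts the center.
σ = √(2 × 0.0154 × 22.2) = 0.827 m.

0.827 m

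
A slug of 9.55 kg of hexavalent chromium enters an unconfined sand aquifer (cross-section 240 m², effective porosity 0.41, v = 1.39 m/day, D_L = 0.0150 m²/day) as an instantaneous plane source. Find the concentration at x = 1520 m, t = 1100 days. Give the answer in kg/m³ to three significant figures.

For an instantaneous plane source, C(x,t) = M/(n_e·A·√(4πDt)) · exp(−(x−vt)²/(4Dt)), with n_e·A the pore (flow) area.
Plume center vt = 1.39 × 1100 = 1529 m, so the well at 1520 m is 9 m upgradient of the peak.
√(4πDt) = 14.40 m, giving peak height M/(n_e·A·√(4πDt)) = 9.55/(0.41 × 240 × 14.40) = 0.006740 kg/m³.
(x−vt)²/(4Dt) = (-9)²/(4 × 0.0150 × 1100) = 1.227; exp(−1.227) = 0.2932.
C = 0.006740 × 0.2932 = 0.00198 kg/m³.

0.00198 kg/m³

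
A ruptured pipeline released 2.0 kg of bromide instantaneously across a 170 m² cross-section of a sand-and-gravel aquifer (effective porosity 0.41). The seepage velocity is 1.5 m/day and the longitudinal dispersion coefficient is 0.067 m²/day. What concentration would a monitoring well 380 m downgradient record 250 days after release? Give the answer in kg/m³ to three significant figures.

0.00136 kg/m³

For an instantaneous plane source, C(x,t) = M/(n_e·A·√(4πDt)) · exp(−(x−vt)²/(4Dt)), with n_e·A the pore (flow) area.
Plume center vt = 1.5 × 250 = 375 m, so the well at 380 m is 5 m downgradient of the peak.
√(4πDt) = 14.51 m, giving peak height M/(n_e·A·√(4πDt)) = 2.0/(0.41 × 170 × 14.51) = 0.001978 kg/m³.
(x−vt)²/(4Dt) = (5)²/(4 × 0.067 × 250) = 0.3731; exp(−0.3731) = 0.6886.
C = 0.001978 × 0.6886 = 0.00136 kg/m³.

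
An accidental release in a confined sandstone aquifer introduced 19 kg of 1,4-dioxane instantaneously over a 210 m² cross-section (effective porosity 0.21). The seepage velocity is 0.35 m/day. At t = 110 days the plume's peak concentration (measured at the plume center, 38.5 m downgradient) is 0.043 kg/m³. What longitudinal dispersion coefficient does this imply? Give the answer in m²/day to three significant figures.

0.0726 m²/day

At the plume center C_max = M/(n_e·A·√(4πDt)), so D = M²/(4πt·(n_e·A·C_max)²).
n_e·A·C_max = 0.21 × 210 × 0.043 = 1.896 kg/m.
D = 19²/(4π × 110 × 1.896²) = 0.0726 m²/day.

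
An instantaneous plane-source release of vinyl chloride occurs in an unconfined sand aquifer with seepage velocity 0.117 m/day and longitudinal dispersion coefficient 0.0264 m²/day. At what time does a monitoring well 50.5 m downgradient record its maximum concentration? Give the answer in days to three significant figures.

For the 1D instantaneous-source solution, setting ∂C/∂t = 0 at fixed x gives v²t² + 2Dt − x² = 0, so t = (√(D² + v²x²) − D)/v².
√(D² + v²x²) = √(0.0264² + 0.117² × 50.5²) = 5.909; v² = 0.013689.
t = (5.909 − 0.0264)/0.013689 = 430 days (vs. the pure-advection estimate x/v = 432 d).

430 days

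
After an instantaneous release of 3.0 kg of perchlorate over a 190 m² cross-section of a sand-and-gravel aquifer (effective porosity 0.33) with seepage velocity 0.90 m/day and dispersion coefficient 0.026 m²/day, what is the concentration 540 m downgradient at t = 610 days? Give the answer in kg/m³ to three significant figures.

0.000945 kg/m³

For an instantaneous plane source, C(x,t) = M/(n_e·A·√(4πDt)) · exp(−(x−vt)²/(4Dt)), with n_e·A the pore (flow) area.
Plume center vt = 0.90 × 610 = 549 m, so the well at 540 m is 9 m upgradient of the peak.
√(4πDt) = 14.12 m, giving peak height M/(n_e·A·√(4πDt)) = 3.0/(0.33 × 190 × 14.12) = 0.003389 kg/m³.
(x−vt)²/(4Dt) = (-9)²/(4 × 0.026 × 610) = 1.277; exp(−1.277) = 0.2789.
C = 0.003389 × 0.2789 = 0.000945 kg/m³.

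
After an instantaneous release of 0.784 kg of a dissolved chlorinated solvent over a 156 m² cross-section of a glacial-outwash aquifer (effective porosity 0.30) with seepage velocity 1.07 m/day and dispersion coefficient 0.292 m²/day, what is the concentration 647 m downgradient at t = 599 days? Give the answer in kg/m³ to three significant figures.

For an instantaneous plane source, C(x,t) = M/(n_e·A·√(4πDt)) · exp(−(x−vt)²/(4Dt)), with n_e·A the pore (flow) area.
Plume center vt = 1.07 × 599 = 640.93 m, so the well at 647 m is 6.07 m downgradient of the peak.
√(4πDt) = 46.88 m, giving peak height M/(n_e·A·√(4πDt)) = 0.784/(0.30 × 156 × 46.88) = 0.0003573 kg/m³.
(x−vt)²/(4Dt) = (6.07)²/(4 × 0.292 × 599) = 0.05266; exp(−0.05266) = 0.9487.
C = 0.0003573 × 0.9487 = 0.000339 kg/m³.

0.000339 kg/m³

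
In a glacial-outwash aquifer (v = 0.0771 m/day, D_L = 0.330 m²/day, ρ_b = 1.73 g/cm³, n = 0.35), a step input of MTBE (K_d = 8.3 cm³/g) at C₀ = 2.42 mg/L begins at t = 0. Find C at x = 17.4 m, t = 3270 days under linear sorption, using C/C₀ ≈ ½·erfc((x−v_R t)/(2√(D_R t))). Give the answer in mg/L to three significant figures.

0.135 mg/L

Retardation factor R = 1 + ρ_b·K_d/n = 1 + 1.73 × 8.3/0.35 = 42.03.
Sorption retards both mechanisms: v_R = v/R = 0.001834 m/day, D_R = D/R = 0.007852 m²/day.
v_R·t = 0.001834 × 3270 = 5.99718 m; 2√(D_R t) = 10.13 m; argument = (17.4 − 5.99718)/10.13 = 1.126.
C = C₀ × ½·erfc(1.126) = 2.42 × 0.05565 = 0.135 mg/L.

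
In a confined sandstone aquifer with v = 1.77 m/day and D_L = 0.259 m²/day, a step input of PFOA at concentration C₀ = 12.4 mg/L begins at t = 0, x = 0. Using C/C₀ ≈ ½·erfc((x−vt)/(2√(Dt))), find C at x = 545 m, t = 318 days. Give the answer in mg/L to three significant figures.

11.4 mg/L

For a continuous step input, C/C₀ ≈ ½·erfc((x−vt)/(2√(Dt))).
vt = 1.77 × 318 = 562.86 m and 2√(Dt) = 2√(0.259 × 318) = 18.15 m.
Argument (x−vt)/(2√(Dt)) = (545 − 562.86)/18.15 = -0.9840; ½·erfc(-0.9840) = 0.9180.
C = 12.4 × 0.9180 = 11.4 mg/L.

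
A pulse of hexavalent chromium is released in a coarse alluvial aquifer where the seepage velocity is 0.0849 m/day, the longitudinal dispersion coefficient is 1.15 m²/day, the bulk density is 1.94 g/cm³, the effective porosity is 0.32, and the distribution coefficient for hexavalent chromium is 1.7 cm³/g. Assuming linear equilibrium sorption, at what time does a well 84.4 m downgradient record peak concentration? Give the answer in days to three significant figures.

Retardation factor R = 1 + ρ_b·K_d/n = 1 + 1.94 × 1.7/0.32 = 11.31.
Sorption retards both mechanisms: v_R = v/R = 0.007507 m/day, D_R = D/R = 0.1017 m²/day.
Peak time from v_R²t² + 2D_R t − x² = 0: t = (√(D_R² + v_R²x²) − D_R)/v_R².
√(D_R² + v_R²x²) = √(0.1017² + 0.007507² × 84.4²) = 0.6417; v_R² = 5.636e-05.
t = (0.6417 − 0.1017)/5.636e-05 = 9580 days.

9580 days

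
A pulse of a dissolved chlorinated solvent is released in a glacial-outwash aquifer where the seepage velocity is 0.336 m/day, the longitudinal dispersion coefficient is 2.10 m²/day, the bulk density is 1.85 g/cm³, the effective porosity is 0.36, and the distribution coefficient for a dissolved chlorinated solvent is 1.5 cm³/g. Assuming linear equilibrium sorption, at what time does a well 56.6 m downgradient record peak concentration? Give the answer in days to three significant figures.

1310 days

Retardation factor R = 1 + ρ_b·K_d/n = 1 + 1.85 × 1.5/0.36 = 8.708.
Sorption retards both mechanisms: v_R = v/R = 0.03859 m/day, D_R = D/R = 0.2412 m²/day.
Peak time from v_R²t² + 2D_R t − x² = 0: t = (√(D_R² + v_R²x²) − D_R)/v_R².
√(D_R² + v_R²x²) = √(0.2412² + 0.03859² × 56.6²) = 2.197; v_R² = 0.001489.
t = (2.197 − 0.2412)/0.001489 = 1310 days.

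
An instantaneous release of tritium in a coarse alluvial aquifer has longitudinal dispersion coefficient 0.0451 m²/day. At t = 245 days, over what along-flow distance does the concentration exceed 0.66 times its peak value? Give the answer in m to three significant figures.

The plume is Gaussian with σ = √(2Dt) = √(2 × 0.0451 × 245) = 4.701 m.
C/C_peak = exp(−Δx²/(2σ²)) = 0.66 ⇒ Δx = σ·√(−2 ln 0.66) = 4.701 × 0.9116 = 4.285 m.
Width = 2Δx = 8.57 m.

8.57 m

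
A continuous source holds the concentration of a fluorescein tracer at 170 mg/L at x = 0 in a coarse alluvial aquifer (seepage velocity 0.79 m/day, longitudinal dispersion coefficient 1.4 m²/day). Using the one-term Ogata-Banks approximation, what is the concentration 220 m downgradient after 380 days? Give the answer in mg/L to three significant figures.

For a continuous step input, C/C₀ ≈ ½·erfc((x−vt)/(2√(Dt))).
vt = 0.79 × 380 = 300.2 m and 2√(Dt) = 2√(1.4 × 380) = 46.13 m.
Argument (x−vt)/(2√(Dt)) = (220 − 300.2)/46.13 = -1.739; ½·erfc(-1.739) = 0.9930.
C = 170 × 0.9930 = 169 mg/L.

169 mg/L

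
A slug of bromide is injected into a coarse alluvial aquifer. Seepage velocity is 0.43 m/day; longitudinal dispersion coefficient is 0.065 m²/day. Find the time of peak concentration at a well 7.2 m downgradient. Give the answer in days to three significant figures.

For the 1D instantaneous-source solution, setting ∂C/∂t = 0 at fixed x gives v²t² + 2Dt − x² = 0, so t = (√(D² + v²x²) − D)/v².
√(D² + v²x²) = √(0.065² + 0.43² × 7.2²) = 3.097; v² = 0.1849.
t = (3.097 − 0.065)/0.1849 = 16.4 days (vs. the pure-advection estimate x/v = 16.7 d).

16.4 days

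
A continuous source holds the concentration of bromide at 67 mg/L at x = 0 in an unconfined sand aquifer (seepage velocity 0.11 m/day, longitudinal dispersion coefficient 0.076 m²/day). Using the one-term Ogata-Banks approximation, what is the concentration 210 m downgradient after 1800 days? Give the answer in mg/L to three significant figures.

For a continuous step input, C/C₀ ≈ ½·erfc((x−vt)/(2√(Dt))).
vt = 0.11 × 1800 = 198 m and 2√(Dt) = 2√(0.076 × 1800) = 23.39 m.
Argument (x−vt)/(2√(Dt)) = (210 − 198)/23.39 = 0.5130; ½·erfc(0.5130) = 0.2341.
C = 67 × 0.2341 = 15.7 mg/L.

15.7 mg/L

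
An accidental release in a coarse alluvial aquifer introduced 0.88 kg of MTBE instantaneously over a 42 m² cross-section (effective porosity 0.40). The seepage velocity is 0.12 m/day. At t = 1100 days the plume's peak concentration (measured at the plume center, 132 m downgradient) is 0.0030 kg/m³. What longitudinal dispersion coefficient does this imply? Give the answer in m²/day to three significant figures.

0.0221 m²/day

At the plume center C_max = M/(n_e·A·√(4πDt)), so D = M²/(4πt·(n_e·A·C_max)²).
n_e·A·C_max = 0.40 × 42 × 0.0030 = 0.05040 kg/m.
D = 0.88²/(4π × 1100 × 0.05040²) = 0.0221 m²/day.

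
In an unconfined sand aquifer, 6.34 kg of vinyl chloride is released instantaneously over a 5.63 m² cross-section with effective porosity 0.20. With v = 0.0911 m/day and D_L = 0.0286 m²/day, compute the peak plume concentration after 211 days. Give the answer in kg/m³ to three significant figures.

The peak of an instantaneous 1D plume sits at x = vt; there the Gaussian factor is 1 and C_max = M/(n_e·A·√(4πDt)), where n_e·A is the pore area the mass is dissolved in.
√(4πDt) = √(4π × 0.0286 × 211) = 8.708 m, so C_max = 6.34/(0.20 × 5.63 × 8.708) = 0.647 kg/m³.

0.647 kg/m³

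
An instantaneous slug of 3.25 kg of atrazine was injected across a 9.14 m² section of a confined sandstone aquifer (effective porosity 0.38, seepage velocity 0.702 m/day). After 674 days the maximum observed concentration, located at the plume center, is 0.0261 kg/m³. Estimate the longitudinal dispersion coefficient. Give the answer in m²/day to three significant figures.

0.152 m²/day

At the plume center C_max = M/(n_e·A·√(4πDt)), so D = M²/(4πt·(n_e·A·C_max)²).
n_e·A·C_max = 0.38 × 9.14 × 0.0261 = 0.09065 kg/m.
D = 3.25²/(4π × 674 × 0.09065²) = 0.152 m²/day.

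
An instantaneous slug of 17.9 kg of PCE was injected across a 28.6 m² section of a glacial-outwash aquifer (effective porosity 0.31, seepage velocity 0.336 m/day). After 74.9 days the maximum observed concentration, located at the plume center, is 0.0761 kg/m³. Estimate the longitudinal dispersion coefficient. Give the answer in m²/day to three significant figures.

At the plume center C_max = M/(n_e·A·√(4πDt)), so D = M²/(4πt·(n_e·A·C_max)²).
n_e·A·C_max = 0.31 × 28.6 × 0.0761 = 0.6747 kg/m.
D = 17.9²/(4π × 74.9 × 0.6747²) = 0.748 m²/day.

0.748 m²/day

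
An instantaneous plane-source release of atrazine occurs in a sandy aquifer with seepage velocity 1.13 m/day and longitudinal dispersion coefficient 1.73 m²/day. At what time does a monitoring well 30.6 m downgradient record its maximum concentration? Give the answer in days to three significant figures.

25.8 days

For the 1D instantaneous-source solution, setting ∂C/∂t = 0 at fixed x gives v²t² + 2Dt − x² = 0, so t = (√(D² + v²x²) − D)/v².
√(D² + v²x²) = √(1.73² + 1.13² × 30.6²) = 34.62; v² = 1.2769.
t = (34.62 − 1.73)/1.2769 = 25.8 days (vs. the pure-advection estimate x/v = 27.1 d).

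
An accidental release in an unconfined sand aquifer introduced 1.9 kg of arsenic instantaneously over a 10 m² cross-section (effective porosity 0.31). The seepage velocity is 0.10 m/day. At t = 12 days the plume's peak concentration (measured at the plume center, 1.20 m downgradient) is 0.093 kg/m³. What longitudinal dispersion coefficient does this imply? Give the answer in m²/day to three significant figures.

At the plume center C_max = M/(n_e·A·√(4πDt)), so D = M²/(4πt·(n_e·A·C_max)²).
n_e·A·C_max = 0.31 × 10 × 0.093 = 0.2883 kg/m.
D = 1.9²/(4π × 12 × 0.2883²) = 0.288 m²/day.

0.288 m²/day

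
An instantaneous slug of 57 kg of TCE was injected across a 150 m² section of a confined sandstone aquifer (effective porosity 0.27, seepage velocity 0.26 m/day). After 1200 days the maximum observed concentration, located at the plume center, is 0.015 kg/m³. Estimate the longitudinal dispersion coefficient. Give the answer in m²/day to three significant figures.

0.584 m²/day

At the plume center C_max = M/(n_e·A·√(4πDt)), so D = M²/(4πt·(n_e·A·C_max)²).
n_e·A·C_max = 0.27 × 150 × 0.015 = 0.6075 kg/m.
D = 57²/(4π × 1200 × 0.6075²) = 0.584 m²/day.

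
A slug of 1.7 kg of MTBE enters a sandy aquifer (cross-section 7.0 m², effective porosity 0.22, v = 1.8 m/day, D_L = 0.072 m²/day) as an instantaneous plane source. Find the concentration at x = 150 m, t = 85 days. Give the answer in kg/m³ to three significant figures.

0.0872 kg/m³

For an instantaneous plane source, C(x,t) = M/(n_e·A·√(4πDt)) · exp(−(x−vt)²/(4Dt)), with n_e·A the pore (flow) area.
Plume center vt = 1.8 × 85 = 153 m, so the well at 150 m is 3 m upgradient of the peak.
√(4πDt) = 8.770 m, giving peak height M/(n_e·A·√(4πDt)) = 1.7/(0.22 × 7.0 × 8.770) = 0.1259 kg/m³.
(x−vt)²/(4Dt) = (-3)²/(4 × 0.072 × 85) = 0.3676; exp(−0.3676) = 0.6924.
C = 0.1259 × 0.6924 = 0.0872 kg/m³.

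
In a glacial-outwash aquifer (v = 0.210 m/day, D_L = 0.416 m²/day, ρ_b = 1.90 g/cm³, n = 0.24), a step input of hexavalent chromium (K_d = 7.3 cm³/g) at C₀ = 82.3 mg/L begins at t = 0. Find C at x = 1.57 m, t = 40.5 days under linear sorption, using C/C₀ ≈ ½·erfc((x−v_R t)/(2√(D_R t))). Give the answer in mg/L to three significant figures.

Retardation factor R = 1 + ρ_b·K_d/n = 1 + 1.90 × 7.3/0.24 = 58.79.
Sorption retards both mechanisms: v_R = v/R = 0.003572 m/day, D_R = D/R = 0.007076 m²/day.
v_R·t = 0.003572 × 40.5 = 0.144666 m; 2√(D_R t) = 1.071 m; argument = (1.57 − 0.144666)/1.071 = 1.331.
C = C₀ × ½·erfc(1.331) = 82.3 × 0.02990 = 2.46 mg/L.

2.46 mg/L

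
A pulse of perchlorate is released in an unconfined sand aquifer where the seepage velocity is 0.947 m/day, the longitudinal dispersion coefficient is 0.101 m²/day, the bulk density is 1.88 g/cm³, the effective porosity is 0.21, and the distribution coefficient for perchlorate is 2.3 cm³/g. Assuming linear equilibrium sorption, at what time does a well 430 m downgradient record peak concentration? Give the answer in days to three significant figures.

Retardation factor R = 1 + ρ_b·K_d/n = 1 + 1.88 × 2.3/0.21 = 21.59.
Sorption retards both mechanisms: v_R = v/R = 0.04386 m/day, D_R = D/R = 0.004678 m²/day.
Peak time from v_R²t² + 2D_R t − x² = 0: t = (√(D_R² + v_R²x²) − D_R)/v_R².
√(D_R² + v_R²x²) = √(0.004678² + 0.04386² × 430²) = 18.86; v_R² = 0.001924.
t = (18.86 − 0.004678)/0.001924 = 9800 days.

9800 days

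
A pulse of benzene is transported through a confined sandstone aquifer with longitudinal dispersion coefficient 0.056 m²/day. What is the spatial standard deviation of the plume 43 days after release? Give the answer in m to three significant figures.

2.19 m

Dispersive spreading gives a Gaussian with σ² = 2Dt; advection only shifts the center.
σ = √(2 × 0.056 × 43) = 2.19 m.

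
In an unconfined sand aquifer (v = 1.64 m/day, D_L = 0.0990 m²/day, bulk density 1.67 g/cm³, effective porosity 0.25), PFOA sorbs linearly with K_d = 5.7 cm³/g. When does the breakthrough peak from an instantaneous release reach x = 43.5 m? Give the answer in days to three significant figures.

Retardation factor R = 1 + ρ_b·K_d/n = 1 + 1.67 × 5.7/0.25 = 39.08.
Sorption retards both mechanisms: v_R = v/R = 0.04197 m/day, D_R = D/R = 0.002533 m²/day.
Peak time from v_R²t² + 2D_R t − x² = 0: t = (√(D_R² + v_R²x²) − D_R)/v_R².
√(D_R² + v_R²x²) = √(0.002533² + 0.04197² × 43.5²) = 1.826; v_R² = 0.001761.
t = (1.826 − 0.002533)/0.001761 = 1040 days.

1040 days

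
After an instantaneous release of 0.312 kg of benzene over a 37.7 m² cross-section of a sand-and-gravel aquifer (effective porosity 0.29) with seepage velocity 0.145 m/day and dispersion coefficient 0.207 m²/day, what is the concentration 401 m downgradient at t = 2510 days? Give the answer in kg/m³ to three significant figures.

For an instantaneous plane source, C(x,t) = M/(n_e·A·√(4πDt)) · exp(−(x−vt)²/(4Dt)), with n_e·A the pore (flow) area.
Plume center vt = 0.145 × 2510 = 363.95 m, so the well at 401 m is 37.05 m downgradient of the peak.
√(4πDt) = 80.80 m, giving peak height M/(n_e·A·√(4πDt)) = 0.312/(0.29 × 37.7 × 80.80) = 0.0003532 kg/m³.
(x−vt)²/(4Dt) = (37.05)²/(4 × 0.207 × 2510) = 0.6605; exp(−0.6605) = 0.5166.
C = 0.0003532 × 0.5166 = 0.000182 kg/m³.

0.000182 kg/m³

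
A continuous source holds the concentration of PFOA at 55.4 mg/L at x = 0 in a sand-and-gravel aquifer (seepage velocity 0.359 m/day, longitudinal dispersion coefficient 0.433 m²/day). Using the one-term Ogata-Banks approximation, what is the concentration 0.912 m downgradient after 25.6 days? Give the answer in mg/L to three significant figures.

For a continuous step input, C/C₀ ≈ ½·erfc((x−vt)/(2√(Dt))).
vt = 0.359 × 25.6 = 9.1904 m and 2√(Dt) = 2√(0.433 × 25.6) = 6.659 m.
Argument (x−vt)/(2√(Dt)) = (0.912 − 9.1904)/6.659 = -1.243; ½·erfc(-1.243) = 0.9606.
C = 55.4 × 0.9606 = 53.2 mg/L.

53.2 mg/L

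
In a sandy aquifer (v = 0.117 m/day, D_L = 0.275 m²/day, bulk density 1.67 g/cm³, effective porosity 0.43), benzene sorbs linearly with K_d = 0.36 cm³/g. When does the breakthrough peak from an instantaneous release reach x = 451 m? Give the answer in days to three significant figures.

Retardation factor R = 1 + ρ_b·K_d/n = 1 + 1.67 × 0.36/0.43 = 2.398.
Sorption retards both mechanisms: v_R = v/R = 0.04879 m/day, D_R = D/R = 0.1147 m²/day.
Peak time from v_R²t² + 2D_R t − x² = 0: t = (√(D_R² + v_R²x²) − D_R)/v_R².
√(D_R² + v_R²x²) = √(0.1147² + 0.04879² × 451²) = 22.00; v_R² = 0.002380.
t = (22.00 − 0.1147)/0.002380 = 9200 days.

9200 days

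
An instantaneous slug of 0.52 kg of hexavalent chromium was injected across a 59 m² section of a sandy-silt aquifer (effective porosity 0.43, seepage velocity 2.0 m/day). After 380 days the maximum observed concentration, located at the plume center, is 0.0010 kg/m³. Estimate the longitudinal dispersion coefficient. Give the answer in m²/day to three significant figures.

At the plume center C_max = M/(n_e·A·√(4πDt)), so D = M²/(4πt·(n_e·A·C_max)²).
n_e·A·C_max = 0.43 × 59 × 0.0010 = 0.02537 kg/m.
D = 0.52²/(4π × 380 × 0.02537²) = 0.0880 m²/day.

0.0880 m²/day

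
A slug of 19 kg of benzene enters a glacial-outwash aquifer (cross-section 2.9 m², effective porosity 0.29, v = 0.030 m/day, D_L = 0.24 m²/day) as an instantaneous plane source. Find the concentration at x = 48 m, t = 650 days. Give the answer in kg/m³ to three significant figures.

For an instantaneous plane source, C(x,t) = M/(n_e·A·√(4πDt)) · exp(−(x−vt)²/(4Dt)), with n_e·A the pore (flow) area.
Plume center vt = 0.030 × 650 = 19.5 m, so the well at 48 m is 28.5 m downgradient of the peak.
√(4πDt) = 44.28 m, giving peak height M/(n_e·A·√(4πDt)) = 19/(0.29 × 2.9 × 44.28) = 0.5102 kg/m³.
(x−vt)²/(4Dt) = (28.5)²/(4 × 0.24 × 650) = 1.302; exp(−1.302) = 0.2720.
C = 0.5102 × 0.2720 = 0.139 kg/m³.

0.139 kg/m³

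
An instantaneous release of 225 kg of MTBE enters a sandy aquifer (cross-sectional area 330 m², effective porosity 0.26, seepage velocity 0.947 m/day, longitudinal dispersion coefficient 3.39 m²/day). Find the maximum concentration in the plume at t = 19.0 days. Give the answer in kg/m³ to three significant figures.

The peak of an instantaneous 1D plume sits at x = vt; there the Gaussian factor is 1 and C_max = M/(n_e·A·√(4πDt)), where n_e·A is the pore area the mass is dissolved in.
√(4πDt) = √(4π × 3.39 × 19.0) = 28.45 m, so C_max = 225/(0.26 × 330 × 28.45) = 0.0922 kg/m³.

0.0922 kg/m³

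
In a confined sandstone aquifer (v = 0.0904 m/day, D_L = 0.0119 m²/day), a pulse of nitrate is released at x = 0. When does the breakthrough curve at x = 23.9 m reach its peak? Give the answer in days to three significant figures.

For the 1D instantaneous-source solution, setting ∂C/∂t = 0 at fixed x gives v²t² + 2Dt − x² = 0, so t = (√(D² + v²x²) − D)/v².
√(D² + v²x²) = √(0.0119² + 0.0904² × 23.9²) = 2.161; v² = 0.00817216.
t = (2.161 − 0.0119)/0.00817216 = 263 days (vs. the pure-advection estimate x/v = 264 d).

263 days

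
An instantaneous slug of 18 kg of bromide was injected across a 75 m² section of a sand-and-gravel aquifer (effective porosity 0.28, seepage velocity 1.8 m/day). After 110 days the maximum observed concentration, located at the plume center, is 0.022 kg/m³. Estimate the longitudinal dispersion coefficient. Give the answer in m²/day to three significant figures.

1.10 m²/day

At the plume center C_max = M/(n_e·A·√(4πDt)), so D = M²/(4πt·(n_e·A·C_max)²).
n_e·A·C_max = 0.28 × 75 × 0.022 = 0.4620 kg/m.
D = 18²/(4π × 110 × 0.4620²) = 1.10 m²/day.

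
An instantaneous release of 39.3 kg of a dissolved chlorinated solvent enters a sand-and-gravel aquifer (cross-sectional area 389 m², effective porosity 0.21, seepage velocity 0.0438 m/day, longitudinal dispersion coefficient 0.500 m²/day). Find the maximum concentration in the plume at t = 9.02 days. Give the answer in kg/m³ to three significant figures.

0.0639 kg/m³

The peak of an instantaneous 1D plume sits at x = vt; there the Gaussian factor is 1 and C_max = M/(n_e·A·√(4πDt)), where n_e·A is the pore area the mass is dissolved in.
√(4πDt) = √(4π × 0.500 × 9.02) = 7.528 m, so C_max = 39.3/(0.21 × 389 × 7.528) = 0.0639 kg/m³.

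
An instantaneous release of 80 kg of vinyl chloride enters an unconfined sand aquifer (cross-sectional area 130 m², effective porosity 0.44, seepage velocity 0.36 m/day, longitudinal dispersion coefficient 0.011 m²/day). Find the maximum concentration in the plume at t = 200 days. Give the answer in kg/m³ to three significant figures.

The peak of an instantaneous 1D plume sits at x = vt; there the Gaussian factor is 1 and C_max = M/(n_e·A·√(4πDt)), where n_e·A is the pore area the mass is dissolved in.
√(4πDt) = √(4π × 0.011 × 200) = 5.258 m, so C_max = 80/(0.44 × 130 × 5.258) = 0.266 kg/m³.

0.266 kg/m³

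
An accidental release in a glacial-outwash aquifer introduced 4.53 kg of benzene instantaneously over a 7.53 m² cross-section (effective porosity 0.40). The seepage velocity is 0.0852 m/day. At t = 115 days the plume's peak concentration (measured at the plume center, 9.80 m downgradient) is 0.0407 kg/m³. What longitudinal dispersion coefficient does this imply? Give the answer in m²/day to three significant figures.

0.945 m²/day

At the plume center C_max = M/(n_e·A·√(4πDt)), so D = M²/(4πt·(n_e·A·C_max)²).
n_e·A·C_max = 0.40 × 7.53 × 0.0407 = 0.1226 kg/m.
D = 4.53²/(4π × 115 × 0.1226²) = 0.945 m²/day.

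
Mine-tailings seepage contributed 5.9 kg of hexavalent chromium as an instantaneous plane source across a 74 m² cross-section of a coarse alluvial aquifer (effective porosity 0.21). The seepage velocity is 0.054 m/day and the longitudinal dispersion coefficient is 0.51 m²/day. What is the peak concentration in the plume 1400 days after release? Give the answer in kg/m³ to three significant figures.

The peak of an instantaneous 1D plume sits at x = vt; there the Gaussian factor is 1 and C_max = M/(n_e·A·√(4πDt)), where n_e·A is the pore area the mass is dissolved in.
√(4πDt) = √(4π × 0.51 × 1400) = 94.72 m, so C_max = 5.9/(0.21 × 74 × 94.72) = 0.00401 kg/m³.

0.00401 kg/m³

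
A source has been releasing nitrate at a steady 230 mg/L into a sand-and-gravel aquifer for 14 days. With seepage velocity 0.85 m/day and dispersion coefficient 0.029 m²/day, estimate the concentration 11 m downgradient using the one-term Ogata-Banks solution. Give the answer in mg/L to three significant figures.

For a continuous step input, C/C₀ ≈ ½·erfc((x−vt)/(2√(Dt))).
vt = 0.85 × 14 = 11.9 m and 2√(Dt) = 2√(0.029 × 14) = 1.274 m.
Argument (x−vt)/(2√(Dt)) = (11 − 11.9)/1.274 = -0.7064; ½·erfc(-0.7064) = 0.8411.
C = 230 × 0.8411 = 193 mg/L.

193 mg/L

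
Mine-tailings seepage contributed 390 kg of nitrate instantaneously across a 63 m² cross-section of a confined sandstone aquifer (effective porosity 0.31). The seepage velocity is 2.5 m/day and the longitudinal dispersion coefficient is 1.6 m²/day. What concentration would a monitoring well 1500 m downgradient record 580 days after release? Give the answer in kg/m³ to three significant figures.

0.0943 kg/m³

For an instantaneous plane source, C(x,t) = M/(n_e·A·√(4πDt)) · exp(−(x−vt)²/(4Dt)), with n_e·A the pore (flow) area.
Plume center vt = 2.5 × 580 = 1450 m, so the well at 1500 m is 50 m downgradient of the peak.
√(4πDt) = 108.0 m, giving peak height M/(n_e·A·√(4πDt)) = 390/(0.31 × 63 × 108.0) = 0.1849 kg/m³.
(x−vt)²/(4Dt) = (50)²/(4 × 1.6 × 580) = 0.6735; exp(−0.6735) = 0.5099.
C = 0.1849 × 0.5099 = 0.0943 kg/m³.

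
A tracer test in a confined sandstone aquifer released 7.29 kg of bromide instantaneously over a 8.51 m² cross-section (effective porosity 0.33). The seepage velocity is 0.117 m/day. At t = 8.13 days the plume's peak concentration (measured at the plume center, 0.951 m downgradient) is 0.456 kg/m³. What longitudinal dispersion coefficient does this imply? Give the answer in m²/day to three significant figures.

At the plume center C_max = M/(n_e·A·√(4πDt)), so D = M²/(4πt·(n_e·A·C_max)²).
n_e·A·C_max = 0.33 × 8.51 × 0.456 = 1.281 kg/m.
D = 7.29²/(4π × 8.13 × 1.281²) = 0.317 m²/day.

0.317 m²/day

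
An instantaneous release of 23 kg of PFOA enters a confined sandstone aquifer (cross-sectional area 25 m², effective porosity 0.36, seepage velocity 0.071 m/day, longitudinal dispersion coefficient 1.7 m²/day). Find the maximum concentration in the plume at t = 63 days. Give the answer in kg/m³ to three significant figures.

0.0697 kg/m³

The peak of an instantaneous 1D plume sits at x = vt; there the Gaussian factor is 1 and C_max = M/(n_e·A·√(4πDt)), where n_e·A is the pore area the mass is dissolved in.
√(4πDt) = √(4π × 1.7 × 63) = 36.69 m, so C_max = 23/(0.36 × 25 × 36.69) = 0.0697 kg/m³.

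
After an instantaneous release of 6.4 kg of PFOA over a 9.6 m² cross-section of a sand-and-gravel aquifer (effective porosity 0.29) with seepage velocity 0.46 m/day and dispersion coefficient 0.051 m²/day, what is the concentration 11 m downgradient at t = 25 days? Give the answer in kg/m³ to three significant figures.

0.547 kg/m³

For an instantaneous plane source, C(x,t) = M/(n_e·A·√(4πDt)) · exp(−(x−vt)²/(4Dt)), with n_e·A the pore (flow) area.
Plume center vt = 0.46 × 25 = 11.5 m, so the well at 11 m is 0.5 m upgradient of the peak.
√(4πDt) = 4.003 m, giving peak height M/(n_e·A·√(4πDt)) = 6.4/(0.29 × 9.6 × 4.003) = 0.5743 kg/m³.
(x−vt)²/(4Dt) = (-0.5)²/(4 × 0.051 × 25) = 0.04902; exp(−0.04902) = 0.9522.
C = 0.5743 × 0.9522 = 0.547 kg/m³.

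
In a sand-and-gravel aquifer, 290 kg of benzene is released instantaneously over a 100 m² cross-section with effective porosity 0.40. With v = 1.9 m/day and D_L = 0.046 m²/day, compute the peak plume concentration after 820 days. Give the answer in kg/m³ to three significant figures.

The peak of an instantaneous 1D plume sits at x = vt; there the Gaussian factor is 1 and C_max = M/(n_e·A·√(4πDt)), where n_e·A is the pore area the mass is dissolved in.
√(4πDt) = √(4π × 0.046 × 820) = 21.77 m, so C_max = 290/(0.40 × 100 × 21.77) = 0.333 kg/m³.

0.333 kg/m³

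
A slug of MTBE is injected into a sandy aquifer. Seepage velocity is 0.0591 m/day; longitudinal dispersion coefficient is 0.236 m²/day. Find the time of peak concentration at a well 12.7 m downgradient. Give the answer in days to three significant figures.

For the 1D instantaneous-source solution, setting ∂C/∂t = 0 at fixed x gives v²t² + 2Dt − x² = 0, so t = (√(D² + v²x²) − D)/v².
√(D² + v²x²) = √(0.236² + 0.0591² × 12.7²) = 0.7868; v² = 0.00349281.
t = (0.7868 − 0.236)/0.00349281 = 158 days (vs. the pure-advection estimate x/v = 215 d).

158 days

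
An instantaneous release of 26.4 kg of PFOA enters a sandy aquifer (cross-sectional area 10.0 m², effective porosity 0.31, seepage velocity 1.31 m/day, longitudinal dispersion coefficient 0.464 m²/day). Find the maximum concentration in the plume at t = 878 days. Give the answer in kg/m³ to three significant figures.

The peak of an instantaneous 1D plume sits at x = vt; there the Gaussian factor is 1 and C_max = M/(n_e·A·√(4πDt)), where n_e·A is the pore area the mass is dissolved in.
√(4πDt) = √(4π × 0.464 × 878) = 71.55 m, so C_max = 26.4/(0.31 × 10.0 × 71.55) = 0.119 kg/m³.

0.119 kg/m³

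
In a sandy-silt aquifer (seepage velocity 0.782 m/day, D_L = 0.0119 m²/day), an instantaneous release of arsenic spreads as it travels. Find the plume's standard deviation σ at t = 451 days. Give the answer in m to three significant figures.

3.28 m

Dispersive spreading gives a Gaussian with σ² = 2Dt; advection only shifts the center.
σ = √(2 × 0.0119 × 451) = 3.28 m.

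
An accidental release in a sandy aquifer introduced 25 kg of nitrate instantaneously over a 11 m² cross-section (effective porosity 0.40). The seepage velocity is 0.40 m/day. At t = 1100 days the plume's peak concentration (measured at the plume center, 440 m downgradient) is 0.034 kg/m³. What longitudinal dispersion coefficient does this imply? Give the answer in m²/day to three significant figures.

2.02 m²/day

At the plume center C_max = M/(n_e·A·√(4πDt)), so D = M²/(4πt·(n_e·A·C_max)²).
n_e·A·C_max = 0.40 × 11 × 0.034 = 0.1496 kg/m.
D = 25²/(4π × 1100 × 0.1496²) = 2.02 m²/day.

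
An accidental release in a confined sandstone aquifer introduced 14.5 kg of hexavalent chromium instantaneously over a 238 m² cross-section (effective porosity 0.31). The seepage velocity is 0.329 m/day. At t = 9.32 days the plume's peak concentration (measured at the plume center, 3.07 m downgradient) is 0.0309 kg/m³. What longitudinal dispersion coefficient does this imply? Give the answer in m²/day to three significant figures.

0.345 m²/day

At the plume center C_max = M/(n_e·A·√(4πDt)), so D = M²/(4πt·(n_e·A·C_max)²).
n_e·A·C_max = 0.31 × 238 × 0.0309 = 2.280 kg/m.
D = 14.5²/(4π × 9.32 × 2.280²) = 0.345 m²/day.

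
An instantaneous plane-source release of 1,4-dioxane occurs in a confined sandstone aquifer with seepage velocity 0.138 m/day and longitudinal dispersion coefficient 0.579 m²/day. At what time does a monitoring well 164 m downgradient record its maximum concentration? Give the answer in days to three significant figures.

For the 1D instantaneous-source solution, setting ∂C/∂t = 0 at fixed x gives v²t² + 2Dt − x² = 0, so t = (√(D² + v²x²) − D)/v².
√(D² + v²x²) = √(0.579² + 0.138² × 164²) = 22.64; v² = 0.019044.
t = (22.64 − 0.579)/0.019044 = 1160 days (vs. the pure-advection estimate x/v = 1190 d).

1160 days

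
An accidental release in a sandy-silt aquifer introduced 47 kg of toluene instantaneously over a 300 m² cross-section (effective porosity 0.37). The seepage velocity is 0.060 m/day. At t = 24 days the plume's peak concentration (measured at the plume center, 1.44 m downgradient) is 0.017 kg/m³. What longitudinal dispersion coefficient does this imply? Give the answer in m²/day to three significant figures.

At the plume center C_max = M/(n_e·A·√(4πDt)), so D = M²/(4πt·(n_e·A·C_max)²).
n_e·A·C_max = 0.37 × 300 × 0.017 = 1.887 kg/m.
D = 47²/(4π × 24 × 1.887²) = 2.06 m²/day.

2.06 m²/day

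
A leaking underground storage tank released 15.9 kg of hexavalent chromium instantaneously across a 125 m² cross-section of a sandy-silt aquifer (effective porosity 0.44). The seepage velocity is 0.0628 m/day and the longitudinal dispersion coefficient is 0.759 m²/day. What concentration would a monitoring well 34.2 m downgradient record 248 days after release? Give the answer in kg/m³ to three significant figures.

For an instantaneous plane source, C(x,t) = M/(n_e·A·√(4πDt)) · exp(−(x−vt)²/(4Dt)), with n_e·A the pore (flow) area.
Plume center vt = 0.0628 × 248 = 15.5744 m, so the well at 34.2 m is 18.6256 m downgradient of the peak.
√(4πDt) = 48.64 m, giving peak height M/(n_e·A·√(4πDt)) = 15.9/(0.44 × 125 × 48.64) = 0.005943 kg/m³.
(x−vt)²/(4Dt) = (18.6256)²/(4 × 0.759 × 248) = 0.4608; exp(−0.4608) = 0.6308.
C = 0.005943 × 0.6308 = 0.00375 kg/m³.

0.00375 kg/m³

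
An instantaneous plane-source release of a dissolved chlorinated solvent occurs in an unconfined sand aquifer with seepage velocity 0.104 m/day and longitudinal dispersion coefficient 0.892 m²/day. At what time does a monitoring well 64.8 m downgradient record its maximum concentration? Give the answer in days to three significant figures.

For the 1D instantaneous-source solution, setting ∂C/∂t = 0 at fixed x gives v²t² + 2Dt − x² = 0, so t = (√(D² + v²x²) − D)/v².
√(D² + v²x²) = √(0.892² + 0.104² × 64.8²) = 6.798; v² = 0.010816.
t = (6.798 − 0.892)/0.010816 = 546 days (vs. the pure-advection estimate x/v = 623 d).

546 days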